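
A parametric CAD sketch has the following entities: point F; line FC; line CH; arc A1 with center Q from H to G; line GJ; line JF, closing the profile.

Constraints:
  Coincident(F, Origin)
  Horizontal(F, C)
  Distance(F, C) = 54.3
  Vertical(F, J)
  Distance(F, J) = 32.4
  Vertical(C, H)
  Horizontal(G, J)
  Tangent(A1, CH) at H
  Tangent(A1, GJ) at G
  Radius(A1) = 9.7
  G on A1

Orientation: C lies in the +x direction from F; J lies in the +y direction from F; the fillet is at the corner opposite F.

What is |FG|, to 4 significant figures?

55.13

The virtual corner opposite F is at (54.30, 32.40). Tangency of A1 to CH means the radius QH is perpendicular to CH and the tangent condition forces QG to be normal to GJ, with radius 9.7, so the center Q sits 9.7 in from both sides at Q = (44.60, 22.70). That places the tangent points at H = (54.30, 22.70) on CH and G = (44.60, 32.40) on GJ. Then |FG| = |G − F| = 55.13.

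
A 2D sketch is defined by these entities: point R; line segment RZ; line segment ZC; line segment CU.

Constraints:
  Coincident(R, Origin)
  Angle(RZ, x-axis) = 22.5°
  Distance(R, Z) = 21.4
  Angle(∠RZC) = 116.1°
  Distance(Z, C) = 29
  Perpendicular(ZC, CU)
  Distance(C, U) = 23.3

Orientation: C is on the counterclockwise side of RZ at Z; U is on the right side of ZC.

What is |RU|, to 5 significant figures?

57.301

∠RZC = 116.1°, so ZC runs at 22.5° + (180° − 116.1°) = 86.400° from the x-axis; with |ZC| = 29.0, C = Z + 29.0·(cos 86.400°, sin 86.400°) = (21.592, 37.132). ZC ⟂ CU; with |CU| = 23.3 on the right of ZC, U = C + 23.3·(0.99803, -0.062791) = (44.846, 35.669). Then |RU| = |U − R| = 57.301.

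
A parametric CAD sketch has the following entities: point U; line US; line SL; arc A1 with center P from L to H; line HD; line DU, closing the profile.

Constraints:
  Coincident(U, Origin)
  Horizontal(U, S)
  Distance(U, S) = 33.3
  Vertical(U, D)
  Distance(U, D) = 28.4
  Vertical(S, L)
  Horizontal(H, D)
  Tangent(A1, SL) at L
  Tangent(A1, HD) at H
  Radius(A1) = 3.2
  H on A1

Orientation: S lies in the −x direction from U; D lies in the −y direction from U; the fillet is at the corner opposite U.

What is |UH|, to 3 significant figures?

41.4

The virtual corner opposite U is at (-33.3, -28.4). Since A1 is tangent to SL there, PL ⟂ SL and tangency of A1 to HD means the radius PH is perpendicular to HD, with radius 3.2, so the center P sits 3.2 in from both sides at P = (-30.1, -25.2). That places the tangent points at L = (-33.3, -25.2) on SL and H = (-30.1, -28.4) on HD. Then |UH| = |H − U| = 41.4.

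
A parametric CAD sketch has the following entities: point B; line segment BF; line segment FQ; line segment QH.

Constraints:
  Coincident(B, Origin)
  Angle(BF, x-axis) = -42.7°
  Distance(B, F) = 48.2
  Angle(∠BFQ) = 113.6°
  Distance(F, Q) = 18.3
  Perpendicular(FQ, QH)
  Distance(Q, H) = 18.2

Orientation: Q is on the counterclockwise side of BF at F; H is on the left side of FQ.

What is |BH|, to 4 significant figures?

45.69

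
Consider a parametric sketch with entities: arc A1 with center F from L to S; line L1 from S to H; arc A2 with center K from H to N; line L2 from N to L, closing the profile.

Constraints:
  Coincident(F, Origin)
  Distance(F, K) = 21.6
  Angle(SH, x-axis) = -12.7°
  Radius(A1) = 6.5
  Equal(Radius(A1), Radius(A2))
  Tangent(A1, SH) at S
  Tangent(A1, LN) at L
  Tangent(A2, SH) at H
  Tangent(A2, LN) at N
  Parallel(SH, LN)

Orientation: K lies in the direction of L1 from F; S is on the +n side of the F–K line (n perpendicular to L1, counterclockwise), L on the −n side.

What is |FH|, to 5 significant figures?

22.557

The slot axis is L1's direction at -12.7°, so u = (cos -12.7°, sin -12.7°) = (0.97553, -0.21985) and n = (−sin -12.7°, cos -12.7°) = (0.21985, 0.97553). F is at the origin and K lies 21.6 along u from F, so K = 21.6·u = (21.072, -4.7487). Tangency of A1 to both parallel lines with radius 6.5 puts S and L at F ± 6.5·n: S = (1.4290, 6.3410), L = (-1.4290, -6.3410). Equal radii place H and N the same way about K: H = K + 6.5·n = (22.501, 1.5923), N = K − 6.5·n = (19.643, -11.090). Then |FH| = |H − F| = 22.557.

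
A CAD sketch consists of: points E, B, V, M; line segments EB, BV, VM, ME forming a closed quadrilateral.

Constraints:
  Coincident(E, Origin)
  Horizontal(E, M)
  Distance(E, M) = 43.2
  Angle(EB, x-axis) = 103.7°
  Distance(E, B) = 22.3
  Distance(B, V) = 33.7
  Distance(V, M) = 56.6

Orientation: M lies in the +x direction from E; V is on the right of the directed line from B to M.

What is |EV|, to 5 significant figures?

16.676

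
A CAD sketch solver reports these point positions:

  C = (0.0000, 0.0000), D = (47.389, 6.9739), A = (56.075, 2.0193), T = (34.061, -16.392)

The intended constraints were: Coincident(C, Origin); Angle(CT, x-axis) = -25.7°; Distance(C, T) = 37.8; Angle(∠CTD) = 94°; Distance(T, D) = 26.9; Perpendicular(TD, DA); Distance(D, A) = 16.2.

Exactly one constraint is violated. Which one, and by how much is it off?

Distance(D, A) = 16.2 — off by 6.20.

C = (0.00, 0.00) ✓; CT at -25.70° ✓; |CT| = 37.80 ✓; ∠CTD = 94.00° ✓; |TD| = 26.90 ✓; ∠(TD, DA) = 90.00° ✓; |DA| = 10.00 ✗.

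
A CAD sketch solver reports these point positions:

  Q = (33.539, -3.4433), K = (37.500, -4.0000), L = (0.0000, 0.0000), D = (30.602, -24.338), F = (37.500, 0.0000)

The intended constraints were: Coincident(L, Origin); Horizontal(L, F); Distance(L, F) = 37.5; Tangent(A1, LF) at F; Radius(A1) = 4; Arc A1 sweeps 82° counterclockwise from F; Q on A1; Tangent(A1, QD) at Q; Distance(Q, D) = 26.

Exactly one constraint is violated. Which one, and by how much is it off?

Distance(Q, D) = 26 — off by 4.90.

L = (0.00, 0.00) ✓; L.y = 0.00, F.y = 0.00 ✓; |LF| = 37.50 ✓; ∠(KF, FL) = 90.00° ✓; |KF| = 4.000 ✓; bearing(K→Q) − bearing(K→F) = 82.00° ✓; |KQ| = 4.000 ✓; ∠(KQ, QD) = 90.00° ✓; |QD| = 21.10 ✗.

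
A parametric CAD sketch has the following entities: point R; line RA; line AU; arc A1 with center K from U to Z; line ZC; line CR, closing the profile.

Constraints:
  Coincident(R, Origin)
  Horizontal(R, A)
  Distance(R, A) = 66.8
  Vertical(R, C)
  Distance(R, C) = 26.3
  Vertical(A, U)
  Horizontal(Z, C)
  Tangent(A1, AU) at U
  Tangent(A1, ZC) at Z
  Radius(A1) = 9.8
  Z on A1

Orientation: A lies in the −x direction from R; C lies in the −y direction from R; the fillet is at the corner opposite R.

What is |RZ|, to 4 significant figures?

62.77

R is at the origin; RA is horizontal with |RA| = 66.8 and A on the −x side, so A = (-66.80, 0.000). R and C share the same x with |RC| = 26.3 and C on the −y side, so C = (0.000, -26.30). The virtual corner opposite R is at (-66.80, -26.30). The tangent condition forces KU to be normal to AU and tangency of A1 to ZC means the radius KZ is perpendicular to ZC, with radius 9.8, so the center K sits 9.8 in from both sides at K = (-57.00, -16.50). That places the tangent points at U = (-66.80, -16.50) on AU and Z = (-57.00, -26.30) on ZC. Then |RZ| = |Z − R| = 62.77.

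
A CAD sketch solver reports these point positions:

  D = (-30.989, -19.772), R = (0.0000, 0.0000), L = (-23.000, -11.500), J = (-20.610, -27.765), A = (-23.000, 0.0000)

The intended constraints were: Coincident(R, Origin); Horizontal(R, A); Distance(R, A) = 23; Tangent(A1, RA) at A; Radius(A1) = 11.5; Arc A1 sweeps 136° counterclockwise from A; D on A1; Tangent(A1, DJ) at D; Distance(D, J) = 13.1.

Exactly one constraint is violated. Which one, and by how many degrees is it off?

Tangent(A1, DJ) at D — off by 6.40°.

R = (0.00, 0.00) ✓; R.y = 0.00, A.y = 0.00 ✓; |RA| = 23.00 ✓; ∠(LA, AR) = 90.00° ✓; |LA| = 11.50 ✓; bearing(L→D) − bearing(L→A) = 136.0° ✓; |LD| = 11.50 ✓; ∠(LD, DJ) = 83.60° ✗; |DJ| = 13.10 ✓.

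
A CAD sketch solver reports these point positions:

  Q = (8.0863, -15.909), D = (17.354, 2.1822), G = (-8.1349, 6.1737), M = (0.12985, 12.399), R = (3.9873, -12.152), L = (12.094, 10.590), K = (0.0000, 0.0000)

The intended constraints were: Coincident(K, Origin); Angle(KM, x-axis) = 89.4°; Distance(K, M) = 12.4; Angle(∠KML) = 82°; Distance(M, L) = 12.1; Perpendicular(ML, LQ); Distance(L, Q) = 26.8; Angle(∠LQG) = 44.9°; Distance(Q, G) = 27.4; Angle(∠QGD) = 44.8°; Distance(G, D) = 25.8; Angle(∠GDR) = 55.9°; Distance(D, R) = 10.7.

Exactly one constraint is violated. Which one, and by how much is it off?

Distance(D, R) = 10.7 — off by 8.90.

K = (0.00, 0.00) ✓; KM at 89.40° ✓; |KM| = 12.40 ✓; ∠KML = 82.00° ✓; |ML| = 12.10 ✓; ∠(ML, LQ) = 90.00° ✓; |LQ| = 26.80 ✓; ∠LQG = 44.90° ✓; |QG| = 27.40 ✓; ∠QGD = 44.80° ✓; |GD| = 25.80 ✓; ∠GDR = 55.90° ✓; |DR| = 19.60 ✗.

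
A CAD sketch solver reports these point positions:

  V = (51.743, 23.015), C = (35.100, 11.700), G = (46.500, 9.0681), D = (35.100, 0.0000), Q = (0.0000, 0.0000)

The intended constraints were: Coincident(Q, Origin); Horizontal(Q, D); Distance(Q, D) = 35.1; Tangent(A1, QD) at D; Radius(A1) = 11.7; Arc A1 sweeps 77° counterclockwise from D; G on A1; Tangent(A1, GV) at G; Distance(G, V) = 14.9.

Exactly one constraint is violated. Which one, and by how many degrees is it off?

Tangent(A1, GV) at G — off by 7.60°.

Q = (0.00, 0.00) ✓; Q.y = 0.00, D.y = 0.00 ✓; |QD| = 35.10 ✓; ∠(CD, DQ) = 90.00° ✓; |CD| = 11.70 ✓; bearing(C→G) − bearing(C→D) = 77.00° ✓; |CG| = 11.70 ✓; ∠(CG, GV) = 97.60° ✗; |GV| = 14.90 ✓.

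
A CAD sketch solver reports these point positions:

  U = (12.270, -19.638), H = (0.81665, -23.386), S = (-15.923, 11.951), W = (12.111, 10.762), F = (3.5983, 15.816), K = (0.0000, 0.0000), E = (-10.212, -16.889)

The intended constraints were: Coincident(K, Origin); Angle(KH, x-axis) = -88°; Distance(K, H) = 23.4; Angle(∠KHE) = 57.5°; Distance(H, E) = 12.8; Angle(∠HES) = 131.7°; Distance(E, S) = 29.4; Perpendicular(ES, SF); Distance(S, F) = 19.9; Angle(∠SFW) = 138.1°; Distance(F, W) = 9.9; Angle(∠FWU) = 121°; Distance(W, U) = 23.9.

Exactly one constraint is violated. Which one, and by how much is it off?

Distance(W, U) = 23.9 — off by 6.50.

K = (0.00, 0.00) ✓; KH at -88.00° ✓; |KH| = 23.40 ✓; ∠KHE = 57.50° ✓; |HE| = 12.80 ✓; ∠HES = 131.7° ✓; |ES| = 29.40 ✓; ∠(ES, SF) = 90.00° ✓; |SF| = 19.90 ✓; ∠SFW = 138.1° ✓; |FW| = 9.900 ✓; ∠FWU = 121.0° ✓; |WU| = 30.40 ✗.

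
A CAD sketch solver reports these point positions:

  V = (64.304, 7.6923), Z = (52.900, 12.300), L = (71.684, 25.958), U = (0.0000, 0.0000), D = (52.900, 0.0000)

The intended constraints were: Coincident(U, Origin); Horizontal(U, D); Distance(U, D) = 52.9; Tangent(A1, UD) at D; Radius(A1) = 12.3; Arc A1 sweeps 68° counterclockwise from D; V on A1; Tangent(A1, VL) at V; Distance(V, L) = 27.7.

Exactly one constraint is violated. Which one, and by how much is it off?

Distance(V, L) = 27.7 — off by 8.00.

U = (0.00, 0.00) ✓; U.y = 0.00, D.y = 0.00 ✓; |UD| = 52.90 ✓; ∠(ZD, DU) = 90.00° ✓; |ZD| = 12.30 ✓; bearing(Z→V) − bearing(Z→D) = 68.00° ✓; |ZV| = 12.30 ✓; ∠(ZV, VL) = 90.00° ✓; |VL| = 19.70 ✗.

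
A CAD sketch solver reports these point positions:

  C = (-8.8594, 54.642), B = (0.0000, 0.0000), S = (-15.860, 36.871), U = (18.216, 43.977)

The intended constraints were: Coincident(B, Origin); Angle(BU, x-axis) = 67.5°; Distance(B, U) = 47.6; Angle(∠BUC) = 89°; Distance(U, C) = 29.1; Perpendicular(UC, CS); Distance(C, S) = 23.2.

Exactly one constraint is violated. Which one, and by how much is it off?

Distance(C, S) = 23.2 — off by 4.10.

B = (0.00, 0.00) ✓; BU at 67.50° ✓; |BU| = 47.60 ✓; ∠BUC = 89.00° ✓; |UC| = 29.10 ✓; ∠(UC, CS) = 90.00° ✓; |CS| = 19.10 ✗.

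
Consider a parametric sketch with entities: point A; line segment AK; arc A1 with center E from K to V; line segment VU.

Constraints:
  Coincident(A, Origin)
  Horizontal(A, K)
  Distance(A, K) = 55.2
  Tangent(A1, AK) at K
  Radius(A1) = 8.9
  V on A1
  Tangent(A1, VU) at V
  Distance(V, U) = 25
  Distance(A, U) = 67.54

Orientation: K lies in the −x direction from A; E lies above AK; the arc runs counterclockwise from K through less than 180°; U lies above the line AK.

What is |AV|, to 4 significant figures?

48.78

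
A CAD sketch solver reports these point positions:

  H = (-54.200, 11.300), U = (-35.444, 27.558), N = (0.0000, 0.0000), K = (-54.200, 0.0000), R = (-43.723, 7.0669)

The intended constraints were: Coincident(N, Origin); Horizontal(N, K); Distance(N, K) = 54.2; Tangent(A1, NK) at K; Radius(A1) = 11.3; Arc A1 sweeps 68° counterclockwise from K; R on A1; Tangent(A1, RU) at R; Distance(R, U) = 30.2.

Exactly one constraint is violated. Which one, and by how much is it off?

Distance(R, U) = 30.2 — off by 8.10.

N = (0.00, 0.00) ✓; N.y = 0.00, K.y = 0.00 ✓; |NK| = 54.20 ✓; ∠(HK, KN) = 90.00° ✓; |HK| = 11.30 ✓; bearing(H→R) − bearing(H→K) = 68.00° ✓; |HR| = 11.30 ✓; ∠(HR, RU) = 90.00° ✓; |RU| = 22.10 ✗.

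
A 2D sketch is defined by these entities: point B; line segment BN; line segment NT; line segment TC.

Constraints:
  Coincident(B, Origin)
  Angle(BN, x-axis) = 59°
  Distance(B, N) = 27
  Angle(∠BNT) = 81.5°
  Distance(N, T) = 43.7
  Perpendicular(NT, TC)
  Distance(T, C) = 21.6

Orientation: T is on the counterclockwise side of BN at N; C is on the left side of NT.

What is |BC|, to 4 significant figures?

40.04

∠BNT = 81.5°, so NT runs at 59.0° + (180° − 81.5°) = 157.5° from the x-axis; with |NT| = 43.7, T = N + 43.7·(cos 157.5°, sin 157.5°) = (-26.47, 39.87). NT is perpendicular to TC; with |TC| = 21.6 on the left of NT, C = T + 21.6·(-0.3827, -0.9239) = (-34.73, 19.91). Then |BC| = |C − B| = 40.04.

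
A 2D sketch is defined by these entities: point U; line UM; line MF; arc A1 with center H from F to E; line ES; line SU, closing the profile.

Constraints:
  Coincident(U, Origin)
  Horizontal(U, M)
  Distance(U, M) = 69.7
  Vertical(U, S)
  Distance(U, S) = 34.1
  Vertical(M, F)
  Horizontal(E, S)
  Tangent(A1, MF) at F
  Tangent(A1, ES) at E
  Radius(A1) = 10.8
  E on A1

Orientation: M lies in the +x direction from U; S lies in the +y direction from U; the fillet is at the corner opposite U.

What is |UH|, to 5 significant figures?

63.341

U and S share the same x with |US| = 34.1 and S on the +y side, so S = (0.0000, 34.100). The virtual corner opposite U is at (69.700, 34.100). A1 meets MF tangentially, so HF is at right angles to MF and A1 meets ES tangentially, so HE is at right angles to ES, with radius 10.8, so the center H sits 10.8 in from both sides at H = (58.900, 23.300). Then |UH| = |H − U| = 63.341.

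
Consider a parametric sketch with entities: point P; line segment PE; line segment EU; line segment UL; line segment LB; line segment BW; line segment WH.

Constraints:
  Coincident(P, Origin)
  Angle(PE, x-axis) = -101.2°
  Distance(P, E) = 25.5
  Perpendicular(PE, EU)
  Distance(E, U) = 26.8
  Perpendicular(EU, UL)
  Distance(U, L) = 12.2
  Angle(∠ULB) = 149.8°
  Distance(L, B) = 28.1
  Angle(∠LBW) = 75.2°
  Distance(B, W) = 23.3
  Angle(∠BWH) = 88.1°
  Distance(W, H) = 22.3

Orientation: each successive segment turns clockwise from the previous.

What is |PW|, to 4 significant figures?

6.682

P is at the origin; PE runs at -101.2° with length 25.5, so E = (-4.953, -25.01). The perpendicularity gives EU at right angles to PE, so EU runs at 168.8°; with |EU| = 26.8, U = (-31.24, -19.81). EU is perpendicular to UL, so UL runs at 78.80°; with |UL| = 12.2, L = (-28.87, -7.841). ∠ULB = 149.8° gives LB at 48.60° from the x-axis; with |LB| = 28.1, B = (-10.29, 13.24). ∠LBW = 75.2° gives BW at -56.20° from the x-axis; with |BW| = 23.3, W = (2.672, -6.125). Then |PW| = |W − P| = 6.682.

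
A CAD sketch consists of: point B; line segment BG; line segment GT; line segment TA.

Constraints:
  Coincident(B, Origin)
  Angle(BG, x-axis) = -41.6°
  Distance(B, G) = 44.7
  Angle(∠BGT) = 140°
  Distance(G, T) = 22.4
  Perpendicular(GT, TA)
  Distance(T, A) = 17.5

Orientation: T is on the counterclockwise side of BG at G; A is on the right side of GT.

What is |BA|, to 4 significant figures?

73.11

B is at the origin; BG runs at -41.6° with length 44.7, so G = 44.7·(cos -41.6°, sin -41.6°) = (33.43, -29.68). ∠BGT = 140.0°, so GT runs at -41.6° + (180° − 140.0°) = -1.600° from the x-axis; with |GT| = 22.4, T = G + 22.4·(cos -1.600°, sin -1.600°) = (55.82, -30.30). GT is perpendicular to TA; with |TA| = 17.5 on the right of GT, A = T + 17.5·(-0.02792, -0.9996) = (55.33, -47.80). Then |BA| = |A − B| = 73.11.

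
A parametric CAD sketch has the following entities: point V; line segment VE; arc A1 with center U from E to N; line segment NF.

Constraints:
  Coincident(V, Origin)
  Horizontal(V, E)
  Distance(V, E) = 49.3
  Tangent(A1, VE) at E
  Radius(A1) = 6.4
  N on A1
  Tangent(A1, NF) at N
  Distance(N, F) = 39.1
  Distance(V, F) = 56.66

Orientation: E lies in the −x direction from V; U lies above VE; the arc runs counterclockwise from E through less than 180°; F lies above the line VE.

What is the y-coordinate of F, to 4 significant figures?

43.73

V is at the origin; VE is horizontal with |VE| = 49.3 and E on the −x side, so E = (-49.30, 0.000). Tangency of A1 to VE means the radius UE is perpendicular to VE, so U = E + (0, 6.4) = (-49.30, 6.400). Since UN ⟂ NF (tangency), |UF| = √(6.4² + 39.1²) = 39.62 regardless of where N sits on A1. So F lies on both circle(V, 56.66) and circle(U, 39.62); the above-VE intersection is F = (-36.03, 43.73). N is the foot of the tangent from F: N = (-43.00, 5.258).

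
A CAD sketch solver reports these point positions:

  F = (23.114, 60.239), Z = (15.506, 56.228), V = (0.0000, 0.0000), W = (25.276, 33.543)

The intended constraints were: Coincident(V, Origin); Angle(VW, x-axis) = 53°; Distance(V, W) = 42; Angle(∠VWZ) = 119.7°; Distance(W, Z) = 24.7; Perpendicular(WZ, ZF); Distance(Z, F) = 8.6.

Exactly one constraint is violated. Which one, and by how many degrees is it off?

Perpendicular(WZ, ZF) — off by 4.50°.

V = (0.00, 0.00) ✓; VW at 53.00° ✓; |VW| = 42.00 ✓; ∠VWZ = 119.7° ✓; |WZ| = 24.70 ✓; ∠(WZ, ZF) = 85.50° ✗; |ZF| = 8.601 ✓.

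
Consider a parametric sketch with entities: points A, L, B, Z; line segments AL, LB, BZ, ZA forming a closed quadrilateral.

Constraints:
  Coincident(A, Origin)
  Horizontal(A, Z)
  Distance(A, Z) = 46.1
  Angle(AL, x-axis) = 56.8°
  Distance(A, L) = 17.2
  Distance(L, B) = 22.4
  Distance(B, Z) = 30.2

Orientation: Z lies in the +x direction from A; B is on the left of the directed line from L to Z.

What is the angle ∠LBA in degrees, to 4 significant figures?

12.36°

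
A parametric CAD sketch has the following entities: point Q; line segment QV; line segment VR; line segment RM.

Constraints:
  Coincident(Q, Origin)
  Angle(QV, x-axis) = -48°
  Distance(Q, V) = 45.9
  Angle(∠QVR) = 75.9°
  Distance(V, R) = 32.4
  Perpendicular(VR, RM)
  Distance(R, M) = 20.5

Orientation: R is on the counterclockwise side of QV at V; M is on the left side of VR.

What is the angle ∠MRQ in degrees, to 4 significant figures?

25.48°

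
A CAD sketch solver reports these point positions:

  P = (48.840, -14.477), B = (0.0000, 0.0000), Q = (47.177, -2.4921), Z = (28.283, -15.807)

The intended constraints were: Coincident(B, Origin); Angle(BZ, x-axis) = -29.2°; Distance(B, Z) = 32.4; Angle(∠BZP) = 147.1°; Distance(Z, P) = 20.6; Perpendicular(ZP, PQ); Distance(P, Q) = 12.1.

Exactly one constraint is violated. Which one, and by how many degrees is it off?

Perpendicular(ZP, PQ) — off by 4.20°.

B = (0.00, 0.00) ✓; BZ at -29.20° ✓; |BZ| = 32.40 ✓; ∠BZP = 147.1° ✓; |ZP| = 20.60 ✓; ∠(ZP, PQ) = 94.20° ✗; |PQ| = 12.10 ✓.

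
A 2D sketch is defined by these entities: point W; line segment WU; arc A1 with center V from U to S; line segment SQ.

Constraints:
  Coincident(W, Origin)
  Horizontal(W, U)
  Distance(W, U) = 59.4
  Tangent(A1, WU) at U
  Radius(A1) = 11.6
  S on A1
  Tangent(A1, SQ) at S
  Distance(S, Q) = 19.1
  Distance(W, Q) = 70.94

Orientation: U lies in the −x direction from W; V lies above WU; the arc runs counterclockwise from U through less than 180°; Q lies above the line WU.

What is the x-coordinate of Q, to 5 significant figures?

-62.400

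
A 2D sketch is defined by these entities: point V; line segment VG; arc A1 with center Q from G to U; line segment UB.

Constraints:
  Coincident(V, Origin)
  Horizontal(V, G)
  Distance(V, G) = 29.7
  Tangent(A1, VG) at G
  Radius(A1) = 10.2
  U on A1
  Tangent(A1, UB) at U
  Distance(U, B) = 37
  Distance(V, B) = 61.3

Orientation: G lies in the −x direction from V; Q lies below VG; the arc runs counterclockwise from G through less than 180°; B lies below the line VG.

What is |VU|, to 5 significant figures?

41.258

V is at the origin; V and G share the same y with |VG| = 29.7 and G on the −x side, so G = (-29.700, 0.0000). Tangency of A1 to VG means the radius QG is perpendicular to VG, so Q = G + (0, -10.2) = (-29.700, -10.200). Since QU ⟂ UB (tangency), |QB| = √(10.2² + 37.0²) = 38.380 regardless of where U sits on A1. So B lies on both circle(V, 61.3) and circle(Q, 38.380); the below-VG intersection is B = (-38.751, -47.498). U is the foot of the tangent from B: U = (-39.895, -10.515).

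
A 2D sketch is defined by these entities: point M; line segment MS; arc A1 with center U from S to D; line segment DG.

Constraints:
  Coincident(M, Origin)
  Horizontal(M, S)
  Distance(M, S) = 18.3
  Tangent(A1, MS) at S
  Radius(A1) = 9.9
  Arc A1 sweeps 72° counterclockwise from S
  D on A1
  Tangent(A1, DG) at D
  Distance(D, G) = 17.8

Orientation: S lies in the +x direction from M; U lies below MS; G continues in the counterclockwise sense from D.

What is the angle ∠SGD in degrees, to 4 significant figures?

14.11°

M is at the origin; M and S share the same y with |MS| = 18.3 and S on the +x side, so S = (18.30, 0.000). A1 meets MS tangentially, so US is at right angles to MS, so U = S + (0, -9.9) = (18.30, -9.900). On A1, S sits at bearing 90° from U; a 72° counterclockwise sweep puts D at bearing 162°, so D = U + 9.9·(cos 162°, sin 162°) = (8.885, -6.841). Since A1 is tangent to DG there, UD ⟂ DG, so DG runs along (−sin 162°, cos 162°); with |DG| = 17.8, G = (3.384, -23.77). Then cos ∠SGD = GS·GD / (|GS||GD|), giving 14.11°.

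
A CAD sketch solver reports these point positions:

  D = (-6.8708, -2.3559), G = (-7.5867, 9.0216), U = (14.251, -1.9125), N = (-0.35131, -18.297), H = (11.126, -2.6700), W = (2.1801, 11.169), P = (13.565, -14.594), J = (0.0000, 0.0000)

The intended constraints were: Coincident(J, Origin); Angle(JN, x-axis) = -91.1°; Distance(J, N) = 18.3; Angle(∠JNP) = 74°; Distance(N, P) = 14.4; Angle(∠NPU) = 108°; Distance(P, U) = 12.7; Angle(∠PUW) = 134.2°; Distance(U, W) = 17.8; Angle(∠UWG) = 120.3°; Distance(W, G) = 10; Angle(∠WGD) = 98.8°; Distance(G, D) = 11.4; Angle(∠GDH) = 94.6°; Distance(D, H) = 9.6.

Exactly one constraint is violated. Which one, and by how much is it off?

Distance(D, H) = 9.6 — off by 8.40.

J = (0.00, 0.00) ✓; JN at -91.10° ✓; |JN| = 18.30 ✓; ∠JNP = 74.00° ✓; |NP| = 14.40 ✓; ∠NPU = 108.0° ✓; |PU| = 12.70 ✓; ∠PUW = 134.2° ✓; |UW| = 17.80 ✓; ∠UWG = 120.3° ✓; |WG| = 10.00 ✓; ∠WGD = 98.80° ✓; |GD| = 11.40 ✓; ∠GDH = 94.60° ✓; |DH| = 18.00 ✗.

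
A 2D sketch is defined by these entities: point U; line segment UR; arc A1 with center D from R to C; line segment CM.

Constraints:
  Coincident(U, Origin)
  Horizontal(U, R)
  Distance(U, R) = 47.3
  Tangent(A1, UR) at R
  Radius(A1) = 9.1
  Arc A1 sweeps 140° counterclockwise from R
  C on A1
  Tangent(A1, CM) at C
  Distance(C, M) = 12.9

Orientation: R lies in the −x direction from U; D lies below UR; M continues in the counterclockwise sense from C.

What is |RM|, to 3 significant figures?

24.7

U is at the origin; U and R share the same y with |UR| = 47.3 and R on the −x side, so R = (-47.3, 0.00). Tangency of A1 to UR means the radius DR is perpendicular to UR, so D = R + (0, -9.1) = (-47.3, -9.10). On A1, R sits at bearing 90° from D; a 140° counterclockwise sweep puts C at bearing 230°, so C = D + 9.1·(cos 230°, sin 230°) = (-53.1, -16.1). Tangency of A1 to CM means the radius DC is perpendicular to CM, so CM runs along (−sin 230°, cos 230°); with |CM| = 12.9, M = (-43.3, -24.4). Then |RM| = |M − R| = 24.7.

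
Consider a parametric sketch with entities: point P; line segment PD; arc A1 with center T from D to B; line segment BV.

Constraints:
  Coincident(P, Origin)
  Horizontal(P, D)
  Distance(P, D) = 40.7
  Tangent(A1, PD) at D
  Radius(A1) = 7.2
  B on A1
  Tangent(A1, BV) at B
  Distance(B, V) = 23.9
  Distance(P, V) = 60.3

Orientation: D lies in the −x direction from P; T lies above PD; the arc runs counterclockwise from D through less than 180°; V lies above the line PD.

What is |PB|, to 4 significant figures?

37.78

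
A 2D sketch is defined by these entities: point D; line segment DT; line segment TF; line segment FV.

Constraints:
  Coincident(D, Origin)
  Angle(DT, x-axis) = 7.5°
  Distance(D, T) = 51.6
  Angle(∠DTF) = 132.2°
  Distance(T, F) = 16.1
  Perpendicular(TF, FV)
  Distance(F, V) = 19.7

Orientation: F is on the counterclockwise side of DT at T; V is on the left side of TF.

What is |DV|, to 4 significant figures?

54.04

D is at the origin; DT runs at 7.5° with length 51.6, so T = 51.6·(cos 7.5°, sin 7.5°) = (51.16, 6.735). ∠DTF = 132.2°, so TF runs at 7.5° + (180° − 132.2°) = 55.30° from the x-axis; with |TF| = 16.1, F = T + 16.1·(cos 55.30°, sin 55.30°) = (60.32, 19.97). The perpendicularity gives FV at right angles to TF; with |FV| = 19.7 on the left of TF, V = F + 19.7·(-0.8221, 0.5693) = (44.13, 31.19). Then |DV| = |V − D| = 54.04.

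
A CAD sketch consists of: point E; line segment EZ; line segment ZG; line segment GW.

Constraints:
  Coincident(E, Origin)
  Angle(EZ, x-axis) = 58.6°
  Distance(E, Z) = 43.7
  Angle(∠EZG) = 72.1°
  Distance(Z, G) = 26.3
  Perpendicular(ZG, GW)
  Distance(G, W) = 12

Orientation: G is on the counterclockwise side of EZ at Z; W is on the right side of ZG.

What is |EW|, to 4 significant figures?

55.11

E is at the origin; EZ runs at 58.6° with length 43.7, so Z = 43.7·(cos 58.6°, sin 58.6°) = (22.77, 37.30). ∠EZG = 72.1°, so ZG runs at 58.6° + (180° − 72.1°) = 166.5° from the x-axis; with |ZG| = 26.3, G = Z + 26.3·(cos 166.5°, sin 166.5°) = (-2.805, 43.44). The perpendicularity gives GW at right angles to ZG; with |GW| = 12.0 on the right of ZG, W = G + 12.0·(0.2334, 0.9724) = (-0.003864, 55.11). Then |EW| = |W − E| = 55.11.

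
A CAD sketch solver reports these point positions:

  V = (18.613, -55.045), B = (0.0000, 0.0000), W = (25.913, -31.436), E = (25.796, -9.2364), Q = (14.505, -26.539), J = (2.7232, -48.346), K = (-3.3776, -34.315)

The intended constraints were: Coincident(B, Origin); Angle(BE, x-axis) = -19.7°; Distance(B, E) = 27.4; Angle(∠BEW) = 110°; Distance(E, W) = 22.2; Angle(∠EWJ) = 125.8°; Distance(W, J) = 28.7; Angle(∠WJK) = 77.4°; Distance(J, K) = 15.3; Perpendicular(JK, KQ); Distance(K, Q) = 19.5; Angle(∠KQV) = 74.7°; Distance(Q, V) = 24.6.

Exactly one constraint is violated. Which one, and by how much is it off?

Distance(Q, V) = 24.6 — off by 4.20.

B = (0.00, 0.00) ✓; BE at -19.70° ✓; |BE| = 27.40 ✓; ∠BEW = 110.0° ✓; |EW| = 22.20 ✓; ∠EWJ = 125.8° ✓; |WJ| = 28.70 ✓; ∠WJK = 77.40° ✓; |JK| = 15.30 ✓; ∠(JK, KQ) = 90.00° ✓; |KQ| = 19.50 ✓; ∠KQV = 74.70° ✓; |QV| = 28.80 ✗.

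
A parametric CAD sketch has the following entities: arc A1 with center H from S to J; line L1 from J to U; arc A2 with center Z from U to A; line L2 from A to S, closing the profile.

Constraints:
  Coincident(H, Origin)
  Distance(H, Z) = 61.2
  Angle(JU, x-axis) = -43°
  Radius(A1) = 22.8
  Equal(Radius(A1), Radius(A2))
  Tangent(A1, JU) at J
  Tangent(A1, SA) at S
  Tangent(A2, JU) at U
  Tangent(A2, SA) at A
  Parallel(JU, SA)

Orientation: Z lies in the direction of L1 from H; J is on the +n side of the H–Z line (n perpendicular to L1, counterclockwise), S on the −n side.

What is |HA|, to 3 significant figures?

65.3

Tangency of A1 to both parallel lines with radius 22.8 puts J and S at H ± 22.8·n: J = (15.5, 16.7), S = (-15.5, -16.7). Equal radii place U and A the same way about Z: U = Z + 22.8·n = (60.3, -25.1), A = Z − 22.8·n = (29.2, -58.4). Then |HA| = |A − H| = 65.3.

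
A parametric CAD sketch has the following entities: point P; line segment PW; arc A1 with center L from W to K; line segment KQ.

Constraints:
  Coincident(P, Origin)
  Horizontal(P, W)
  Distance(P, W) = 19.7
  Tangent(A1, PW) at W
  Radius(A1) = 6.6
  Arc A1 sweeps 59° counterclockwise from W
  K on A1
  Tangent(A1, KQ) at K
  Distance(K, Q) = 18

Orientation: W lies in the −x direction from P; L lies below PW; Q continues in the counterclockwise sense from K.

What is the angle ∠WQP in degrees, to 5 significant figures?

23.015°

P is at the origin; PW is horizontal with |PW| = 19.7 and W on the −x side, so W = (-19.700, 0.0000). Since A1 is tangent to PW there, LW ⟂ PW, so L = W + (0, -6.6) = (-19.700, -6.6000). On A1, W sits at bearing 90° from L; a 59° counterclockwise sweep puts K at bearing 149°, so K = L + 6.6·(cos 149°, sin 149°) = (-25.357, -3.2007). The tangent condition forces LK to be normal to KQ, so KQ runs along (−sin 149°, cos 149°); with |KQ| = 18.0, Q = (-34.628, -18.630). Then cos ∠WQP = QW·QP / (|QW||QP|), giving 23.015°.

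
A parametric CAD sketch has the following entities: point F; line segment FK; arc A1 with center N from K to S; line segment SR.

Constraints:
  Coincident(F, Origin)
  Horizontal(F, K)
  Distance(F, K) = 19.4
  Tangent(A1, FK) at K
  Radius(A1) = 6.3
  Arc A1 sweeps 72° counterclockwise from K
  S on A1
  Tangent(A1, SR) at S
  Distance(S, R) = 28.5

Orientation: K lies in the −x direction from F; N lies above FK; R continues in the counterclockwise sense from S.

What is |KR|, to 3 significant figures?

34.8

F is at the origin; FK is horizontal with |FK| = 19.4 and K on the −x side, so K = (-19.4, 0.00). The tangent condition forces NK to be normal to FK, so N = K + (0, 6.3) = (-19.4, 6.30). On A1, K sits at bearing -90° from N; a 72° counterclockwise sweep puts S at bearing -18°, so S = N + 6.3·(cos -18°, sin -18°) = (-13.4, 4.35). A1 meets SR tangentially, so NS is at right angles to SR, so SR runs along (−sin -18°, cos -18°); with |SR| = 28.5, R = (-4.60, 31.5). Then |KR| = |R − K| = 34.8.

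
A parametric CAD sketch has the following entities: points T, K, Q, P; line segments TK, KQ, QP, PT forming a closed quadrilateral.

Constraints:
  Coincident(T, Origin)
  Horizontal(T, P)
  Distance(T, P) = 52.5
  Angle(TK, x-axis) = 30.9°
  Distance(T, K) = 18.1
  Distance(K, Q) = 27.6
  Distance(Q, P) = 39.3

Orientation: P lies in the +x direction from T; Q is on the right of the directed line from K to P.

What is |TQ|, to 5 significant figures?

25.388

Checks: |KQ| = 27.60 ✓; |QP| = 39.30 ✓.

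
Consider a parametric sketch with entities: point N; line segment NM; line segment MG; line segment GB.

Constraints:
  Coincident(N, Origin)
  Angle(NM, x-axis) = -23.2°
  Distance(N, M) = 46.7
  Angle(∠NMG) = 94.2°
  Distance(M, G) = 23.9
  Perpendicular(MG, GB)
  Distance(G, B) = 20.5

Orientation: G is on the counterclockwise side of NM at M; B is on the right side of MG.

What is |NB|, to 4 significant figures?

72.43

N is at the origin; NM runs at -23.2° with length 46.7, so M = 46.7·(cos -23.2°, sin -23.2°) = (42.92, -18.40). ∠NMG = 94.2°, so MG runs at -23.2° + (180° − 94.2°) = 62.60° from the x-axis; with |MG| = 23.9, G = M + 23.9·(cos 62.60°, sin 62.60°) = (53.92, 2.822). The perpendicularity gives GB at right angles to MG; with |GB| = 20.5 on the right of MG, B = G + 20.5·(0.8878, -0.4602) = (72.12, -6.612). Then |NB| = |B − N| = 72.43.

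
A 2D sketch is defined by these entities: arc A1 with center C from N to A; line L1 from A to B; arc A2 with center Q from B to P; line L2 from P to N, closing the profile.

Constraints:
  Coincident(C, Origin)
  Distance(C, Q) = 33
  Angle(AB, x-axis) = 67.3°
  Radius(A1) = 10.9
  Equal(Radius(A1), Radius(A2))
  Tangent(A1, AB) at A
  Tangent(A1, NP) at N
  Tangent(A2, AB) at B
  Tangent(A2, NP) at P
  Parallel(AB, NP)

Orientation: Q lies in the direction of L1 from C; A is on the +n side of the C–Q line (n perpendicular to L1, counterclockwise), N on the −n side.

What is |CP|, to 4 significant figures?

34.75

Tangency of A1 to both parallel lines with radius 10.9 puts A and N at C ± 10.9·n: A = (-10.06, 4.206), N = (10.06, -4.206). Equal radii place B and P the same way about Q: B = Q + 10.9·n = (2.679, 34.65), P = Q − 10.9·n = (22.79, 26.24). Then |CP| = |P − C| = 34.75.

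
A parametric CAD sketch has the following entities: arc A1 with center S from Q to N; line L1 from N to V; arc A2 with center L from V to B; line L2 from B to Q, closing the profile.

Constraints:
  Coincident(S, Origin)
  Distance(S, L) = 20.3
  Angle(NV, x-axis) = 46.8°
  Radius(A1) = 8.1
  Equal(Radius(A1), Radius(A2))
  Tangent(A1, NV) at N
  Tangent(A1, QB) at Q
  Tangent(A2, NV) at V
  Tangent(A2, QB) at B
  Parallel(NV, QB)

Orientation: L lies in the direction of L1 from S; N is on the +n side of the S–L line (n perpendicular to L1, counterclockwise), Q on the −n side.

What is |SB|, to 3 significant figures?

21.9

The slot axis is L1's direction at 46.8°, so u = (cos 46.8°, sin 46.8°) = (0.685, 0.729) and n = (−sin 46.8°, cos 46.8°) = (-0.729, 0.685). S is at the origin and L lies 20.3 along u from S, so L = 20.3·u = (13.9, 14.8). Tangency of A1 to both parallel lines with radius 8.1 puts N and Q at S ± 8.1·n: N = (-5.90, 5.54), Q = (5.90, -5.54). Equal radii place V and B the same way about L: V = L + 8.1·n = (7.99, 20.3), B = L − 8.1·n = (19.8, 9.25). Then |SB| = |B − S| = 21.9.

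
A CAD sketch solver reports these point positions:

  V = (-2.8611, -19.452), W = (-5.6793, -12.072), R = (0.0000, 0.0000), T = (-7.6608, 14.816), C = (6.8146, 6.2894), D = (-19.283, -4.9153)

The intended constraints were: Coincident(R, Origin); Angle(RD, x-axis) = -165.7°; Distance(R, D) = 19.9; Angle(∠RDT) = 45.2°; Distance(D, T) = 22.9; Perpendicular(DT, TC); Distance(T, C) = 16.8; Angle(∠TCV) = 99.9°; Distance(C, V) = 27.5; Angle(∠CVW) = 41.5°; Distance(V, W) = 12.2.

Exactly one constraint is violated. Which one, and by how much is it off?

Distance(V, W) = 12.2 — off by 4.30.

R = (0.00, 0.00) ✓; RD at -165.7° ✓; |RD| = 19.90 ✓; ∠RDT = 45.20° ✓; |DT| = 22.90 ✓; ∠(DT, TC) = 90.00° ✓; |TC| = 16.80 ✓; ∠TCV = 99.90° ✓; |CV| = 27.50 ✓; ∠CVW = 41.50° ✓; |VW| = 7.900 ✗.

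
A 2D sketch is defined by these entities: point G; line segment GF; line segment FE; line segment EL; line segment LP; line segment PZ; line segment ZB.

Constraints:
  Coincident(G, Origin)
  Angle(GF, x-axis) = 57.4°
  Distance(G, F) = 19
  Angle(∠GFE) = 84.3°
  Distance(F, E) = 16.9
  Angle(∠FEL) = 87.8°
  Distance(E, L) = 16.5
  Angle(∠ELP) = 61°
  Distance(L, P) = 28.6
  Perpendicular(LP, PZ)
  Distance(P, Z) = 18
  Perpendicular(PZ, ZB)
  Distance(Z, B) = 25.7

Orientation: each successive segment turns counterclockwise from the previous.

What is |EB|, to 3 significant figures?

6.22

G is at the origin; GF runs at 57.4° with length 19.0, so F = (10.2, 16.0). ∠GFE = 84.3° gives FE at 153° from the x-axis; with |FE| = 16.9, E = (-4.83, 23.7). ∠FEL = 87.8° gives EL at -115° from the x-axis; with |EL| = 16.5, L = (-11.7, 8.66). ∠ELP = 61.0° gives LP at 4.30° from the x-axis; with |LP| = 28.6, P = (16.8, 10.8). The perpendicularity gives PZ at right angles to LP, so PZ runs at 94.3°; with |PZ| = 18.0, Z = (15.4, 28.8). PZ is perpendicular to ZB, so ZB runs at -176°; with |ZB| = 25.7, B = (-10.2, 26.8). Then |EB| = |B − E| = 6.22.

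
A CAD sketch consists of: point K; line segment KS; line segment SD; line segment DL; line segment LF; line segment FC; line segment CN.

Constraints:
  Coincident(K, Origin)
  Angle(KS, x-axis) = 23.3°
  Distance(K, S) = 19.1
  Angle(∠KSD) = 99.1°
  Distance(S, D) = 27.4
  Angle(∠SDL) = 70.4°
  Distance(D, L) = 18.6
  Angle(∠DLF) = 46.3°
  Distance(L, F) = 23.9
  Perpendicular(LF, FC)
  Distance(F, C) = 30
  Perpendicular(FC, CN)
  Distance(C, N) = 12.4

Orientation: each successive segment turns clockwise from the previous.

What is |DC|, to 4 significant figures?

19.90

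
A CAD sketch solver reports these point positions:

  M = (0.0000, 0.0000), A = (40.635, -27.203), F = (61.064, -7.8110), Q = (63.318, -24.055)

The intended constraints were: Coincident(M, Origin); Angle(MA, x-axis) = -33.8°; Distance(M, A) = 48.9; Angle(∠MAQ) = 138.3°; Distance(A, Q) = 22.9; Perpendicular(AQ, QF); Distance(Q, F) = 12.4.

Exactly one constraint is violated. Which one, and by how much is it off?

Distance(Q, F) = 12.4 — off by 4.00.

M = (0.00, 0.00) ✓; MA at -33.80° ✓; |MA| = 48.90 ✓; ∠MAQ = 138.3° ✓; |AQ| = 22.90 ✓; ∠(AQ, QF) = 90.00° ✓; |QF| = 16.40 ✗.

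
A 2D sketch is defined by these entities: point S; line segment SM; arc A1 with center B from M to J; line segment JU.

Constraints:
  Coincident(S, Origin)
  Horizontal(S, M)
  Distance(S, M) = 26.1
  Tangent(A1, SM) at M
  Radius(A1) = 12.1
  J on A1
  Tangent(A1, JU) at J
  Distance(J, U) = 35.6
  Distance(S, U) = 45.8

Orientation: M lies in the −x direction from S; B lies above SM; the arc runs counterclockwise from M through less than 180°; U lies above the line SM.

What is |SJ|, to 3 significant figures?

17.4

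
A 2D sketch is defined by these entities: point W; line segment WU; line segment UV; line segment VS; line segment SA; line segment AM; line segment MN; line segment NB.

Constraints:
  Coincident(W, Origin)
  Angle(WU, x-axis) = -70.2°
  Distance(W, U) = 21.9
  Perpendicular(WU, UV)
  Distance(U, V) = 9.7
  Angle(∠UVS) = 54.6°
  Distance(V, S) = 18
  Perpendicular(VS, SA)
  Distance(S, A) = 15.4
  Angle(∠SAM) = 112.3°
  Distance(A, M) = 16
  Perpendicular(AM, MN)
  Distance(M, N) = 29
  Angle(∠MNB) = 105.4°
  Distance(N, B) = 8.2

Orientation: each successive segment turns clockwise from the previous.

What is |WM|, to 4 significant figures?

33.17

VS ⟂ SA, so SA runs at -15.60°; with |SA| = 15.4, A = (17.97, -10.70). ∠SAM = 112.3° gives AM at -83.30° from the x-axis; with |AM| = 16.0, M = (19.83, -26.59). Then |WM| = |M − W| = 33.17.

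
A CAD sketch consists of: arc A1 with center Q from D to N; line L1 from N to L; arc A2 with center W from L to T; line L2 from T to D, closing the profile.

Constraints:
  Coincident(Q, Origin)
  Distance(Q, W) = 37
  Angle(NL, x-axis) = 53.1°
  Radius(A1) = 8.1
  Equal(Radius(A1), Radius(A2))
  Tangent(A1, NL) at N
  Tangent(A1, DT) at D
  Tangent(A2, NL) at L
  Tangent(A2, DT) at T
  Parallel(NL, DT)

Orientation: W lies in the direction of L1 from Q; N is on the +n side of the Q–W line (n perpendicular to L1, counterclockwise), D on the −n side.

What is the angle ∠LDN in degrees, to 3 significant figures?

66.4°

Tangency of A1 to both parallel lines with radius 8.1 puts N and D at Q ± 8.1·n: N = (-6.48, 4.86), D = (6.48, -4.86). Equal radii place L and T the same way about W: L = W + 8.1·n = (15.7, 34.5), T = W − 8.1·n = (28.7, 24.7). Then cos ∠LDN = DL·DN / (|DL||DN|), giving 66.4°.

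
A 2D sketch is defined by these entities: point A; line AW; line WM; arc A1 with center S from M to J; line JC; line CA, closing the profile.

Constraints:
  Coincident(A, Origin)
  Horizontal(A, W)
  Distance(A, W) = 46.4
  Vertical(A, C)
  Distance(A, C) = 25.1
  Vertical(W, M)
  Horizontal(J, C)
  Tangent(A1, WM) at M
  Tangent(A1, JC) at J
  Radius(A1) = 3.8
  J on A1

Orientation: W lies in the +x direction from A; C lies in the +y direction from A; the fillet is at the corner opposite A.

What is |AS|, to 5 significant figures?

47.628

A is at the origin; A and W share the same y with |AW| = 46.4 and W on the +x side, so W = (46.400, 0.0000). AC is vertical with |AC| = 25.1 and C on the +y side, so C = (0.0000, 25.100). The virtual corner opposite A is at (46.400, 25.100). Since A1 is tangent to WM there, SM ⟂ WM and since A1 is tangent to JC there, SJ ⟂ JC, with radius 3.8, so the center S sits 3.8 in from both sides at S = (42.600, 21.300). Then |AS| = |S − A| = 47.628.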